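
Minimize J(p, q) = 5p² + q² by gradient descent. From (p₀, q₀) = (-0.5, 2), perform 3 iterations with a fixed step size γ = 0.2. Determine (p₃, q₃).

(0.5, 0.432)

∇J = (10p, 2q)
Step 1: at (-0.5, 2), ∇J = (-5, 4) → (-0.5, 2) − 0.2·(-5, 4) = (0.5, 1.2)
Step 2: at (0.5, 1.2), ∇J = (5, 2.4) → (0.5, 1.2) − 0.2·(5, 2.4) = (-0.5, 0.72)
Step 3: at (-0.5, 0.72), ∇J = (-5, 1.44) → (-0.5, 0.72) − 0.2·(-5, 1.44) = (0.5, 0.432)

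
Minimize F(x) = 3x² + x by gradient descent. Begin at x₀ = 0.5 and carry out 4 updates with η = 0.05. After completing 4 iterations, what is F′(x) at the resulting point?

0.9604

F′(x) = 6x + 1
Step 1: F′(0.5) = 4; x₁ = 0.5 − 0.05·4 = 0.3
Step 2: F′(0.3) = 2.8; x₂ = 0.3 − 0.05·2.8 = 0.16
Step 3: F′(0.16) = 1.96; x₃ = 0.16 − 0.05·1.96 = 0.062
Step 4: F′(0.062) = 1.372; x₄ = 0.062 − 0.05·1.372 = -0.0066
F′(x) at (-0.0066) = 0.9604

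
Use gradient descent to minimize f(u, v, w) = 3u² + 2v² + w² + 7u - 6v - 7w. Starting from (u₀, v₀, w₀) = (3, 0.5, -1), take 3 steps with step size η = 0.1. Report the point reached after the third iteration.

∇f = (6u + 7, 4v - 6, 2w - 7)
Step 1: at (3, 0.5, -1), ∇f = (25, -4, -9) → (3, 0.5, -1) − 0.1·(25, -4, -9) = (0.5, 0.9, -0.1)
Step 2: at (0.5, 0.9, -0.1), ∇f = (10, -2.4, -7.2) → (0.5, 0.9, -0.1) − 0.1·(10, -2.4, -7.2) = (-0.5, 1.14, 0.62)
Step 3: at (-0.5, 1.14, 0.62), ∇f = (4, -1.44, -5.76) → (-0.5, 1.14, 0.62) − 0.1·(4, -1.44, -5.76) = (-0.9, 1.284, 1.196)

(-0.9, 1.284, 1.196)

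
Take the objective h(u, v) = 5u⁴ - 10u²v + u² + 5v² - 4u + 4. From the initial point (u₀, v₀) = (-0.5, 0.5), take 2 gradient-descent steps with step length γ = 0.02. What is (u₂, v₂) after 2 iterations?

(-0.39655, 0.4005)

∇h = (20u³ - 20uv + 2u - 4, -10u² + 10v)
(u₁, v₁) = (-0.5, 0.5) − 0.02·(-2.5, 2.5) = (-0.45, 0.45)
(u₂, v₂) = (-0.45, 0.45) − 0.02·(-2.6725, 2.475) = (-0.39655, 0.4005)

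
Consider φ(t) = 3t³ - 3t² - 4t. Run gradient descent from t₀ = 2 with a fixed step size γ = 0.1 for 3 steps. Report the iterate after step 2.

φ′(t) = 9t² - 6t - 4
Step 1: φ′(2) = 20; t₁ = 2 − 0.1·20 = 0
Step 2: φ′(0) = -4; t₂ = 0 − 0.1·(-4) = 0.4

0.4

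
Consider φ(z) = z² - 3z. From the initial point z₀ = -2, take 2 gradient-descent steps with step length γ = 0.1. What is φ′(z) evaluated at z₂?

φ′(z) = 2z - 3
Step 1: φ′(-2) = -7; z₁ = -2 − 0.1·(-7) = -1.3
Step 2: φ′(-1.3) = -5.6; z₂ = -1.3 − 0.1·(-5.6) = -0.74
φ′(z) at (-0.74) = -4.48

-4.48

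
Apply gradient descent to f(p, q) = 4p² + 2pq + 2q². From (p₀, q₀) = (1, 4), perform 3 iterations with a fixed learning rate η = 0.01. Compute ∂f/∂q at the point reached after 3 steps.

15.097184

∇f = (8p + 2q, 2p + 4q)
(p₁, q₁) = (1, 4) − 0.01·(16, 18) = (0.84, 3.82)
(p₂, q₂) = (0.84, 3.82) − 0.01·(14.36, 16.96) = (0.6964, 3.6504)
(p₃, q₃) = (0.6964, 3.6504) − 0.01·(12.872, 15.9944) = (0.56768, 3.490456)
∂f/∂q at (0.56768, 3.490456) = 15.097184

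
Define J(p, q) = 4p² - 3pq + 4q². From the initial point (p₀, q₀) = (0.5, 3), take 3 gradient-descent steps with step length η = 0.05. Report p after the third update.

0.624375

∇J = (8p - 3q, -3p + 8q)
Step 1: at (0.5, 3), ∇J = (-5, 22.5) → (0.5, 3) − 0.05·(-5, 22.5) = (0.75, 1.875)
Step 2: at (0.75, 1.875), ∇J = (0.375, 12.75) → (0.75, 1.875) − 0.05·(0.375, 12.75) = (0.73125, 1.2375)
Step 3: at (0.73125, 1.2375), ∇J = (2.1375, 7.70625) → (0.73125, 1.2375) − 0.05·(2.1375, 7.70625) = (0.624375, 0.8521875)
p = 0.624375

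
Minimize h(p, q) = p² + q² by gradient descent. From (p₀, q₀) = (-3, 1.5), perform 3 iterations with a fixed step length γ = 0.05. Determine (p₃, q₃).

(-2.187, 1.0935)

∇h = (2p, 2q)
(p₁, q₁) = (-3, 1.5) − 0.05·(-6, 3) = (-2.7, 1.35)
(p₂, q₂) = (-2.7, 1.35) − 0.05·(-5.4, 2.7) = (-2.43, 1.215)
(p₃, q₃) = (-2.43, 1.215) − 0.05·(-4.86, 2.43) = (-2.187, 1.0935)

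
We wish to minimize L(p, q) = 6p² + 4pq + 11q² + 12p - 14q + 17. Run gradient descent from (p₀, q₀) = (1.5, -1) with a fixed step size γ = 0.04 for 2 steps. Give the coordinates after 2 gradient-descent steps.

(-0.2728, 0.5104)

∇L = (12p + 4q + 12, 4p + 22q - 14)
(p₁, q₁) = (1.5, -1) − 0.04·(26, -30) = (0.46, 0.2)
(p₂, q₂) = (0.46, 0.2) − 0.04·(18.32, -7.76) = (-0.2728, 0.5104)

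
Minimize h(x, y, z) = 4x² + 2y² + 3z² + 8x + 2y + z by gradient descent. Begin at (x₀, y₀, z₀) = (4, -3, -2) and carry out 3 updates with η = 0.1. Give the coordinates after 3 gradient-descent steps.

(-0.96, -1.04, -0.284)

∇h = (8x + 8, 4y + 2, 6z + 1)
(x₁, y₁, z₁) = (4, -3, -2) − 0.1·(40, -10, -11) = (0, -2, -0.9)
(x₂, y₂, z₂) = (0, -2, -0.9) − 0.1·(8, -6, -4.4) = (-0.8, -1.4, -0.46)
(x₃, y₃, z₃) = (-0.8, -1.4, -0.46) − 0.1·(1.6, -3.6, -1.76) = (-0.96, -1.04, -0.284)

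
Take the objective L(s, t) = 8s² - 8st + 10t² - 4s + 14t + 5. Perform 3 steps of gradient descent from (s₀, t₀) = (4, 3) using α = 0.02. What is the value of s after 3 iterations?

2.132608

∇L = (16s - 8t - 4, -8s + 20t + 14)
(s₁, t₁) = (4, 3) − 0.02·(36, 42) = (3.28, 2.16)
(s₂, t₂) = (3.28, 2.16) − 0.02·(31.2, 30.96) = (2.656, 1.5408)
(s₃, t₃) = (2.656, 1.5408) − 0.02·(26.1696, 23.568) = (2.132608, 1.06944)
s = 2.132608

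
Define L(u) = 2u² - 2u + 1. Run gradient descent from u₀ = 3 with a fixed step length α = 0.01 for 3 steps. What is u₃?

L′(u) = 4u - 2
u₁ = 3 − 0.01·10 = 2.9
u₂ = 2.9 − 0.01·9.6 = 2.804
u₃ = 2.804 − 0.01·9.216 = 2.71184

2.71184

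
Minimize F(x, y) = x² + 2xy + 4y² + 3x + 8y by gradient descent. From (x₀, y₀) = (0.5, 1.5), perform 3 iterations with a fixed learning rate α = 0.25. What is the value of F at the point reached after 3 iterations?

61.95703125

∇F = (2x + 2y + 3, 2x + 8y + 8)
(x₁, y₁) = (0.5, 1.5) − 0.25·(7, 21) = (-1.25, -3.75)
(x₂, y₂) = (-1.25, -3.75) − 0.25·(-7, -24.5) = (0.5, 2.375)
(x₃, y₃) = (0.5, 2.375) − 0.25·(8.75, 28) = (-1.6875, -4.625)
F(-1.6875, -4.625) = 61.95703125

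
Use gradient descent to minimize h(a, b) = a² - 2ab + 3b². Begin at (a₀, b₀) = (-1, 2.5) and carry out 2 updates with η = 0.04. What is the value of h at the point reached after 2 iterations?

6.90886848

∇h = (2a - 2b, -2a + 6b)
Step 1: at (-1, 2.5), ∇h = (-7, 17) → (-1, 2.5) − 0.04·(-7, 17) = (-0.72, 1.82)
Step 2: at (-0.72, 1.82), ∇h = (-5.08, 12.36) → (-0.72, 1.82) − 0.04·(-5.08, 12.36) = (-0.5168, 1.3256)
h(-0.5168, 1.3256) = 6.90886848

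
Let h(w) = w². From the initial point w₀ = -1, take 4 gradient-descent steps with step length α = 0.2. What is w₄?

-0.1296

h′(w) = 2w
w₁ = -1 − 0.2·(-2) = -0.6
w₂ = -0.6 − 0.2·(-1.2) = -0.36
w₃ = -0.36 − 0.2·(-0.72) = -0.216
w₄ = -0.216 − 0.2·(-0.432) = -0.1296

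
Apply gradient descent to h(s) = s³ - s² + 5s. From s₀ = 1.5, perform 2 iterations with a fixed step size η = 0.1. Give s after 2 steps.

h′(s) = 3s² - 2s + 5
s₁ = 1.5 − 0.1·8.75 = 0.625
s₂ = 0.625 − 0.1·4.921875 = 0.1328125

0.1328125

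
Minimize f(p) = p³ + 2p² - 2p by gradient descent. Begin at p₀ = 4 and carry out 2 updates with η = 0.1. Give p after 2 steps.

-2.572

f′(p) = 3p² + 4p - 2
p₁ = 4 − 0.1·62 = -2.2
p₂ = -2.2 − 0.1·3.72 = -2.572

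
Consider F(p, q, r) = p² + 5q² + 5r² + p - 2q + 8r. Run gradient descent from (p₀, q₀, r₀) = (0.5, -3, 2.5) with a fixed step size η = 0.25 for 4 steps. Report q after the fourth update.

-16

∇F = (2p + 1, 10q - 2, 10r + 8)
(p₁, q₁, r₁) = (0.5, -3, 2.5) − 0.25·(2, -32, 33) = (0, 5, -5.75)
(p₂, q₂, r₂) = (0, 5, -5.75) − 0.25·(1, 48, -49.5) = (-0.25, -7, 6.625)
(p₃, q₃, r₃) = (-0.25, -7, 6.625) − 0.25·(0.5, -72, 74.25) = (-0.375, 11, -11.9375)
(p₄, q₄, r₄) = (-0.375, 11, -11.9375) − 0.25·(0.25, 108, -111.375) = (-0.4375, -16, 15.90625)
q = -16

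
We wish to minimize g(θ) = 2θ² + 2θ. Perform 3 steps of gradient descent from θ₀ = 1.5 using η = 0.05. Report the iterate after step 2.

0.78

g′(θ) = 4θ + 2
Step 1: g′(1.5) = 8; θ₁ = 1.5 − 0.05·8 = 1.1
Step 2: g′(1.1) = 6.4; θ₂ = 1.1 − 0.05·6.4 = 0.78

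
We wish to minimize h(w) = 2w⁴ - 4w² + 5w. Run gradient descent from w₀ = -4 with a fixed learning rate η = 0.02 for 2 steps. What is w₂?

-20.34

h′(w) = 8w³ - 8w + 5
Step 1: h′(-4) = -475; w₁ = -4 − 0.02·(-475) = 5.5
Step 2: h′(5.5) = 1292; w₂ = 5.5 − 0.02·1292 = -20.34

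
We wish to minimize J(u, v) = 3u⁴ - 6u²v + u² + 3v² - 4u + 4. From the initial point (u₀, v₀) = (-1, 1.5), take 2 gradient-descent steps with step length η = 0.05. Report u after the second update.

-0.91

∇J = (12u³ - 12uv + 2u - 4, -6u² + 6v)
(u₁, v₁) = (-1, 1.5) − 0.05·(0, 3) = (-1, 1.35)
(u₂, v₂) = (-1, 1.35) − 0.05·(-1.8, 2.1) = (-0.91, 1.245)
u = -0.91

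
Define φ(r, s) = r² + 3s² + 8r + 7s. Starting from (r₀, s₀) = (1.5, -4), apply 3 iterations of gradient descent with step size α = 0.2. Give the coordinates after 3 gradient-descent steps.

(-2.812, -1.144)

∇φ = (2r + 8, 6s + 7)
Step 1: at (1.5, -4), ∇φ = (11, -17) → (1.5, -4) − 0.2·(11, -17) = (-0.7, -0.6)
Step 2: at (-0.7, -0.6), ∇φ = (6.6, 3.4) → (-0.7, -0.6) − 0.2·(6.6, 3.4) = (-2.02, -1.28)
Step 3: at (-2.02, -1.28), ∇φ = (3.96, -0.68) → (-2.02, -1.28) − 0.2·(3.96, -0.68) = (-2.812, -1.144)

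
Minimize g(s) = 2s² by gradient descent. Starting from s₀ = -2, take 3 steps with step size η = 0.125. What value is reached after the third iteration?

-0.25

g′(s) = 4s
Step 1: g′(-2) = -8; s₁ = -2 − 0.125·(-8) = -1
Step 2: g′(-1) = -4; s₂ = -1 − 0.125·(-4) = -0.5
Step 3: g′(-0.5) = -2; s₃ = -0.5 − 0.125·(-2) = -0.25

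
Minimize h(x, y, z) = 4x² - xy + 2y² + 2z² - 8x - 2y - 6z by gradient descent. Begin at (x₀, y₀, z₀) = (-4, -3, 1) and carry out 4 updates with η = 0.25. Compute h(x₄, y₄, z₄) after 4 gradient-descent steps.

∇h = (8x - y - 8, -x + 4y - 2, 4z - 6)
(x₁, y₁, z₁) = (-4, -3, 1) − 0.25·(-37, -10, -2) = (5.25, -0.5, 1.5)
(x₂, y₂, z₂) = (5.25, -0.5, 1.5) − 0.25·(34.5, -9.25, 0) = (-3.375, 1.8125, 1.5)
(x₃, y₃, z₃) = (-3.375, 1.8125, 1.5) − 0.25·(-36.8125, 8.625, 0) = (5.828125, -0.34375, 1.5)
(x₄, y₄, z₄) = (5.828125, -0.34375, 1.5) − 0.25·(38.96875, -9.203125, 0) = (-3.9140625, 1.95703125, 1.5)
h(-3.9140625, 1.95703125, 1.5) = 99.49786376953125

99.49786376953125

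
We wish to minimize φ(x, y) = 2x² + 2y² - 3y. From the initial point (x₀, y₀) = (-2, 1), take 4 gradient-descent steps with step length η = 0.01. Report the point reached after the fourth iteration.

(-1.69869312, 0.96233664)

∇φ = (4x, 4y - 3)
(x₁, y₁) = (-2, 1) − 0.01·(-8, 1) = (-1.92, 0.99)
(x₂, y₂) = (-1.92, 0.99) − 0.01·(-7.68, 0.96) = (-1.8432, 0.9804)
(x₃, y₃) = (-1.8432, 0.9804) − 0.01·(-7.3728, 0.9216) = (-1.769472, 0.971184)
(x₄, y₄) = (-1.769472, 0.971184) − 0.01·(-7.077888, 0.884736) = (-1.69869312, 0.96233664)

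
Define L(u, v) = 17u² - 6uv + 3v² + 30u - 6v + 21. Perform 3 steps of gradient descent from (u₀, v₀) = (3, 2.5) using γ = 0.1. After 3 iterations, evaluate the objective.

49639.756176

∇L = (34u - 6v + 30, -6u + 6v - 6)
(u₁, v₁) = (3, 2.5) − 0.1·(117, -9) = (-8.7, 3.4)
(u₂, v₂) = (-8.7, 3.4) − 0.1·(-286.2, 66.6) = (19.92, -3.26)
(u₃, v₃) = (19.92, -3.26) − 0.1·(726.84, -145.08) = (-52.764, 11.248)
L(-52.764, 11.248) = 49639.756176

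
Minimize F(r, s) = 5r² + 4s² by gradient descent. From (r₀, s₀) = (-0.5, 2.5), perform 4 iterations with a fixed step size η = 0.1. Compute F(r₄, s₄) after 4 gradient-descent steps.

0.000064

∇F = (10r, 8s)
Step 1: at (-0.5, 2.5), ∇F = (-5, 20) → (-0.5, 2.5) − 0.1·(-5, 20) = (0, 0.5)
Step 2: at (0, 0.5), ∇F = (0, 4) → (0, 0.5) − 0.1·(0, 4) = (0, 0.1)
Step 3: at (0, 0.1), ∇F = (0, 0.8) → (0, 0.1) − 0.1·(0, 0.8) = (0, 0.02)
Step 4: at (0, 0.02), ∇F = (0, 0.16) → (0, 0.02) − 0.1·(0, 0.16) = (0, 0.004)
F(0, 0.004) = 0.000064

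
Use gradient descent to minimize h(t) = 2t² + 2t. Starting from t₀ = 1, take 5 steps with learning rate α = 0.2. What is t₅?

h′(t) = 4t + 2
t₁ = 1 − 0.2·6 = -0.2
t₂ = -0.2 − 0.2·1.2 = -0.44
t₃ = -0.44 − 0.2·0.24 = -0.488
t₄ = -0.488 − 0.2·0.048 = -0.4976
t₅ = -0.4976 − 0.2·0.0096 = -0.49952

-0.49952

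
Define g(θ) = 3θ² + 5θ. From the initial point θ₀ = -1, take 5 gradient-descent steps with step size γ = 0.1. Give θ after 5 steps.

g′(θ) = 6θ + 5
Step 1: g′(-1) = -1; θ₁ = -1 − 0.1·(-1) = -0.9
Step 2: g′(-0.9) = -0.4; θ₂ = -0.9 − 0.1·(-0.4) = -0.86
Step 3: g′(-0.86) = -0.16; θ₃ = -0.86 − 0.1·(-0.16) = -0.844
Step 4: g′(-0.844) = -0.064; θ₄ = -0.844 − 0.1·(-0.064) = -0.8376
Step 5: g′(-0.8376) = -0.0256; θ₅ = -0.8376 − 0.1·(-0.0256) = -0.83504

-0.83504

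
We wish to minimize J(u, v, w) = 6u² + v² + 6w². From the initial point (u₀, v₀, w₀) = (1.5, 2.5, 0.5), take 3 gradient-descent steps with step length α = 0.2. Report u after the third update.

∇J = (12u, 2v, 12w)
(u₁, v₁, w₁) = (1.5, 2.5, 0.5) − 0.2·(18, 5, 6) = (-2.1, 1.5, -0.7)
(u₂, v₂, w₂) = (-2.1, 1.5, -0.7) − 0.2·(-25.2, 3, -8.4) = (2.94, 0.9, 0.98)
(u₃, v₃, w₃) = (2.94, 0.9, 0.98) − 0.2·(35.28, 1.8, 11.76) = (-4.116, 0.54, -1.372)
u = -4.116

-4.116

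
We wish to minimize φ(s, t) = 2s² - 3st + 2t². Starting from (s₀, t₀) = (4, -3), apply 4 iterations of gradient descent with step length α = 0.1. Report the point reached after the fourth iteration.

∇φ = (4s - 3t, -3s + 4t)
(s₁, t₁) = (4, -3) − 0.1·(25, -24) = (1.5, -0.6)
(s₂, t₂) = (1.5, -0.6) − 0.1·(7.8, -6.9) = (0.72, 0.09)
(s₃, t₃) = (0.72, 0.09) − 0.1·(2.61, -1.8) = (0.459, 0.27)
(s₄, t₄) = (0.459, 0.27) − 0.1·(1.026, -0.297) = (0.3564, 0.2997)

(0.3564, 0.2997)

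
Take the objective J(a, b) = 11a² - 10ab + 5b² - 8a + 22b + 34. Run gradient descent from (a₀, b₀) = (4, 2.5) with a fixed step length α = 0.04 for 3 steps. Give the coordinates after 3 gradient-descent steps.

(0.95968, 0.3928)

∇J = (22a - 10b - 8, -10a + 10b + 22)
Step 1: at (4, 2.5), ∇J = (55, 7) → (4, 2.5) − 0.04·(55, 7) = (1.8, 2.22)
Step 2: at (1.8, 2.22), ∇J = (9.4, 26.2) → (1.8, 2.22) − 0.04·(9.4, 26.2) = (1.424, 1.172)
Step 3: at (1.424, 1.172), ∇J = (11.608, 19.48) → (1.424, 1.172) − 0.04·(11.608, 19.48) = (0.95968, 0.3928)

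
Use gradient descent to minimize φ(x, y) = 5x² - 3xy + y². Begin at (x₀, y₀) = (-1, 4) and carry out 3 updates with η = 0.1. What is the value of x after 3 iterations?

∇φ = (10x - 3y, -3x + 2y)
Step 1: at (-1, 4), ∇φ = (-22, 11) → (-1, 4) − 0.1·(-22, 11) = (1.2, 2.9)
Step 2: at (1.2, 2.9), ∇φ = (3.3, 2.2) → (1.2, 2.9) − 0.1·(3.3, 2.2) = (0.87, 2.68)
Step 3: at (0.87, 2.68), ∇φ = (0.66, 2.75) → (0.87, 2.68) − 0.1·(0.66, 2.75) = (0.804, 2.405)
x = 0.804

0.804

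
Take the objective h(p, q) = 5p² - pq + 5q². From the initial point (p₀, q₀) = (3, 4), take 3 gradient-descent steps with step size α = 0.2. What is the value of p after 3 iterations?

∇h = (10p - q, -p + 10q)
Step 1: at (3, 4), ∇h = (26, 37) → (3, 4) − 0.2·(26, 37) = (-2.2, -3.4)
Step 2: at (-2.2, -3.4), ∇h = (-18.6, -31.8) → (-2.2, -3.4) − 0.2·(-18.6, -31.8) = (1.52, 2.96)
Step 3: at (1.52, 2.96), ∇h = (12.24, 28.08) → (1.52, 2.96) − 0.2·(12.24, 28.08) = (-0.928, -2.656)
p = -0.928

-0.928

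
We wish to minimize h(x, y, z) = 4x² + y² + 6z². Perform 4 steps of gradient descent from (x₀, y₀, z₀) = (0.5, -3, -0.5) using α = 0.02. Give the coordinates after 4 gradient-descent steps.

∇h = (8x, 2y, 12z)
Step 1: at (0.5, -3, -0.5), ∇h = (4, -6, -6) → (0.5, -3, -0.5) − 0.02·(4, -6, -6) = (0.42, -2.88, -0.38)
Step 2: at (0.42, -2.88, -0.38), ∇h = (3.36, -5.76, -4.56) → (0.42, -2.88, -0.38) − 0.02·(3.36, -5.76, -4.56) = (0.3528, -2.7648, -0.2888)
Step 3: at (0.3528, -2.7648, -0.2888), ∇h = (2.8224, -5.5296, -3.4656) → (0.3528, -2.7648, -0.2888) − 0.02·(2.8224, -5.5296, -3.4656) = (0.296352, -2.654208, -0.219488)
Step 4: at (0.296352, -2.654208, -0.219488), ∇h = (2.370816, -5.308416, -2.633856) → (0.296352, -2.654208, -0.219488) − 0.02·(2.370816, -5.308416, -2.633856) = (0.24893568, -2.54803968, -0.16681088)

(0.24893568, -2.54803968, -0.16681088)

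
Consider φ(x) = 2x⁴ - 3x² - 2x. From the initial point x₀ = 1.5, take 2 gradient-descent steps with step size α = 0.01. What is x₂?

1.24791168

φ′(x) = 8x³ - 6x - 2
Step 1: φ′(1.5) = 16; x₁ = 1.5 − 0.01·16 = 1.34
Step 2: φ′(1.34) = 9.208832; x₂ = 1.34 − 0.01·9.208832 = 1.24791168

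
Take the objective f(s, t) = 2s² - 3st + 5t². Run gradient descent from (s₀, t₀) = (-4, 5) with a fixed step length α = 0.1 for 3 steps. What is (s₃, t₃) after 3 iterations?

(-0.621, -0.27)

∇f = (4s - 3t, -3s + 10t)
Step 1: at (-4, 5), ∇f = (-31, 62) → (-4, 5) − 0.1·(-31, 62) = (-0.9, -1.2)
Step 2: at (-0.9, -1.2), ∇f = (0, -9.3) → (-0.9, -1.2) − 0.1·(0, -9.3) = (-0.9, -0.27)
Step 3: at (-0.9, -0.27), ∇f = (-2.79, 0) → (-0.9, -0.27) − 0.1·(-2.79, 0) = (-0.621, -0.27)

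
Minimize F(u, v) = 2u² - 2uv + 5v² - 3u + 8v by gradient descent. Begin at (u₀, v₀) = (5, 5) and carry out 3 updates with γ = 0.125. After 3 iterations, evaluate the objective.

∇F = (4u - 2v - 3, -2u + 10v + 8)
Step 1: at (5, 5), ∇F = (7, 48) → (5, 5) − 0.125·(7, 48) = (4.125, -1)
Step 2: at (4.125, -1), ∇F = (15.5, -10.25) → (4.125, -1) − 0.125·(15.5, -10.25) = (2.1875, 0.28125)
Step 3: at (2.1875, 0.28125), ∇F = (5.1875, 6.4375) → (2.1875, 0.28125) − 0.125·(5.1875, 6.4375) = (1.5390625, -0.5234375)
F(1.5390625, -0.5234375) = -1.08612060546875

-1.08612060546875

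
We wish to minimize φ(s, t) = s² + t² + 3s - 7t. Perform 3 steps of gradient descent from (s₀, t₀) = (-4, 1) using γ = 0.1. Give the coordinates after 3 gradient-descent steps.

(-2.78, 2.22)

∇φ = (2s + 3, 2t - 7)
Step 1: at (-4, 1), ∇φ = (-5, -5) → (-4, 1) − 0.1·(-5, -5) = (-3.5, 1.5)
Step 2: at (-3.5, 1.5), ∇φ = (-4, -4) → (-3.5, 1.5) − 0.1·(-4, -4) = (-3.1, 1.9)
Step 3: at (-3.1, 1.9), ∇φ = (-3.2, -3.2) → (-3.1, 1.9) − 0.1·(-3.2, -3.2) = (-2.78, 2.22)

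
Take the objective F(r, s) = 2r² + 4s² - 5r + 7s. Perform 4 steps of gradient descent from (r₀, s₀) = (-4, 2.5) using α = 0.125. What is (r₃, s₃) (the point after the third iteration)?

∇F = (4r - 5, 8s + 7)
Step 1: at (-4, 2.5), ∇F = (-21, 27) → (-4, 2.5) − 0.125·(-21, 27) = (-1.375, -0.875)
Step 2: at (-1.375, -0.875), ∇F = (-10.5, 0) → (-1.375, -0.875) − 0.125·(-10.5, 0) = (-0.0625, -0.875)
Step 3: at (-0.0625, -0.875), ∇F = (-5.25, 0) → (-0.0625, -0.875) − 0.125·(-5.25, 0) = (0.59375, -0.875)

(0.59375, -0.875)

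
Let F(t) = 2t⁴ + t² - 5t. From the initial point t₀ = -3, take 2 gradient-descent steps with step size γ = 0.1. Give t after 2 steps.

F′(t) = 8t³ + 2t - 5
Step 1: F′(-3) = -227; t₁ = -3 − 0.1·(-227) = 19.7
Step 2: F′(19.7) = 61197.384; t₂ = 19.7 − 0.1·61197.384 = -6100.0384

-6100.0384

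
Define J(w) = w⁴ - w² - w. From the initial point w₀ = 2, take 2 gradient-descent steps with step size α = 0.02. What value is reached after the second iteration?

J′(w) = 4w³ - 2w - 1
w₁ = 2 − 0.02·27 = 1.46
w₂ = 1.46 − 0.02·8.528544 = 1.28942912

1.28942912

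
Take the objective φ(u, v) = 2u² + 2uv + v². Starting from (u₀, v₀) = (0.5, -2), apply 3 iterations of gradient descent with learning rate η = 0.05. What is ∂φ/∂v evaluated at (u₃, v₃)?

∇φ = (4u + 2v, 2u + 2v)
Step 1: at (0.5, -2), ∇φ = (-2, -3) → (0.5, -2) − 0.05·(-2, -3) = (0.6, -1.85)
Step 2: at (0.6, -1.85), ∇φ = (-1.3, -2.5) → (0.6, -1.85) − 0.05·(-1.3, -2.5) = (0.665, -1.725)
Step 3: at (0.665, -1.725), ∇φ = (-0.79, -2.12) → (0.665, -1.725) − 0.05·(-0.79, -2.12) = (0.7045, -1.619)
∂φ/∂v at (0.7045, -1.619) = -1.829

-1.829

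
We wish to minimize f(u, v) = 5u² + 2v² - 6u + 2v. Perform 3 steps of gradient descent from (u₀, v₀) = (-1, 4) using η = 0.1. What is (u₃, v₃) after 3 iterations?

(0.6, 0.472)

∇f = (10u - 6, 4v + 2)
(u₁, v₁) = (-1, 4) − 0.1·(-16, 18) = (0.6, 2.2)
(u₂, v₂) = (0.6, 2.2) − 0.1·(0, 10.8) = (0.6, 1.12)
(u₃, v₃) = (0.6, 1.12) − 0.1·(0, 6.48) = (0.6, 0.472)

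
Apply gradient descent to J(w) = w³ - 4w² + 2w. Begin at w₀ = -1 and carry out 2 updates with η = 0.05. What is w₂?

-2.818375

J′(w) = 3w² - 8w + 2
Step 1: J′(-1) = 13; w₁ = -1 − 0.05·13 = -1.65
Step 2: J′(-1.65) = 23.3675; w₂ = -1.65 − 0.05·23.3675 = -2.818375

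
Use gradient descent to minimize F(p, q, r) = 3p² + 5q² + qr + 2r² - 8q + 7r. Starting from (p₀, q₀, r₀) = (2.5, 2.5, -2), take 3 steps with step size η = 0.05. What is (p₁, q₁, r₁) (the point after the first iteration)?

∇F = (6p, 10q + r - 8, q + 4r + 7)
(p₁, q₁, r₁) = (2.5, 2.5, -2) − 0.05·(15, 15, 1.5) = (1.75, 1.75, -2.075)

(1.75, 1.75, -2.075)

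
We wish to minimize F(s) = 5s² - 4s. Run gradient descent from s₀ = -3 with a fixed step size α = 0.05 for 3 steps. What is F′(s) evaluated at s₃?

F′(s) = 10s - 4
s₁ = -3 − 0.05·(-34) = -1.3
s₂ = -1.3 − 0.05·(-17) = -0.45
s₃ = -0.45 − 0.05·(-8.5) = -0.025
F′(s) at (-0.025) = -4.25

-4.25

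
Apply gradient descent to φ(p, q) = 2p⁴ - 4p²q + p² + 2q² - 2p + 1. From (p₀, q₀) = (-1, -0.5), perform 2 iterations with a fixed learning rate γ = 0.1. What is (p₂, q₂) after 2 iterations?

∇φ = (8p³ - 8pq + 2p - 2, -4p² + 4q)
(p₁, q₁) = (-1, -0.5) − 0.1·(-16, -6) = (0.6, 0.1)
(p₂, q₂) = (0.6, 0.1) − 0.1·(0.448, -1.04) = (0.5552, 0.204)

(0.5552, 0.204)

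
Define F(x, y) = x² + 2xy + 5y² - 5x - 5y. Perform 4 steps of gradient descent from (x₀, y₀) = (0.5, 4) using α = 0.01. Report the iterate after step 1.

(0.46, 3.64)

∇F = (2x + 2y - 5, 2x + 10y - 5)
(x₁, y₁) = (0.5, 4) − 0.01·(4, 36) = (0.46, 3.64)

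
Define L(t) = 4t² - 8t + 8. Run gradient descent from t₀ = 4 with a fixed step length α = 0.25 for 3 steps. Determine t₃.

-2

L′(t) = 8t - 8
t₁ = 4 − 0.25·24 = -2
t₂ = -2 − 0.25·(-24) = 4
t₃ = 4 − 0.25·24 = -2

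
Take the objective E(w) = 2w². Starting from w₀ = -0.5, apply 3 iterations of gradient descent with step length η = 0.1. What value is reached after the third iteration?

-0.108

E′(w) = 4w
w₁ = -0.5 − 0.1·(-2) = -0.3
w₂ = -0.3 − 0.1·(-1.2) = -0.18
w₃ = -0.18 − 0.1·(-0.72) = -0.108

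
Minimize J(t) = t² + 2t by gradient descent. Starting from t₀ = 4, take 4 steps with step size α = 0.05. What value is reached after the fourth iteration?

2.2805

J′(t) = 2t + 2
Step 1: J′(4) = 10; t₁ = 4 − 0.05·10 = 3.5
Step 2: J′(3.5) = 9; t₂ = 3.5 − 0.05·9 = 3.05
Step 3: J′(3.05) = 8.1; t₃ = 3.05 − 0.05·8.1 = 2.645
Step 4: J′(2.645) = 7.29; t₄ = 2.645 − 0.05·7.29 = 2.2805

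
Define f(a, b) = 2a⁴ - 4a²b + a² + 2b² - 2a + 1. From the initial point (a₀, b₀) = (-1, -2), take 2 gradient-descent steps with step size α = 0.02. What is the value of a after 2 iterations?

∇f = (8a³ - 8ab + 2a - 2, -4a² + 4b)
(a₁, b₁) = (-1, -2) − 0.02·(-28, -12) = (-0.44, -1.76)
(a₂, b₂) = (-0.44, -1.76) − 0.02·(-9.756672, -7.8144) = (-0.24486656, -1.603712)
a = -0.24486656

-0.24486656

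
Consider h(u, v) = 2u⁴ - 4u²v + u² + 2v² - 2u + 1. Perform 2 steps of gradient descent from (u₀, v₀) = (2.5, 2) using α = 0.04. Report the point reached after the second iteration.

∇h = (8u³ - 8uv + 2u - 2, -4u² + 4v)
(u₁, v₁) = (2.5, 2) − 0.04·(88, -17) = (-1.02, 2.68)
(u₂, v₂) = (-1.02, 2.68) − 0.04·(9.339136, 6.5584) = (-1.39356544, 2.417664)

(-1.39356544, 2.417664)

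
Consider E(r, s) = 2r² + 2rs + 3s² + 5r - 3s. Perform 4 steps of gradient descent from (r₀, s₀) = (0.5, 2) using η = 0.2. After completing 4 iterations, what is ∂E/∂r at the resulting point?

0.44

∇E = (4r + 2s + 5, 2r + 6s - 3)
Step 1: at (0.5, 2), ∇E = (11, 10) → (0.5, 2) − 0.2·(11, 10) = (-1.7, 0)
Step 2: at (-1.7, 0), ∇E = (-1.8, -6.4) → (-1.7, 0) − 0.2·(-1.8, -6.4) = (-1.34, 1.28)
Step 3: at (-1.34, 1.28), ∇E = (2.2, 2) → (-1.34, 1.28) − 0.2·(2.2, 2) = (-1.78, 0.88)
Step 4: at (-1.78, 0.88), ∇E = (-0.36, -1.28) → (-1.78, 0.88) − 0.2·(-0.36, -1.28) = (-1.708, 1.136)
∂E/∂r at (-1.708, 1.136) = 0.44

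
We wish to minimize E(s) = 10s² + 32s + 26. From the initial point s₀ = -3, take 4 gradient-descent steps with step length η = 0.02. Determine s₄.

-1.78144

E′(s) = 20s + 32
s₁ = -3 − 0.02·(-28) = -2.44
s₂ = -2.44 − 0.02·(-16.8) = -2.104
s₃ = -2.104 − 0.02·(-10.08) = -1.9024
s₄ = -1.9024 − 0.02·(-6.048) = -1.78144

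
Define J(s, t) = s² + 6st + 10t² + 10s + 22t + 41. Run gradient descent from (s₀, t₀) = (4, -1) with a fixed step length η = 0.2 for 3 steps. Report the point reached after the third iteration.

∇J = (2s + 6t + 10, 6s + 20t + 22)
(s₁, t₁) = (4, -1) − 0.2·(12, 26) = (1.6, -6.2)
(s₂, t₂) = (1.6, -6.2) − 0.2·(-24, -92.4) = (6.4, 12.28)
(s₃, t₃) = (6.4, 12.28) − 0.2·(96.48, 306) = (-12.896, -48.92)

(-12.896, -48.92)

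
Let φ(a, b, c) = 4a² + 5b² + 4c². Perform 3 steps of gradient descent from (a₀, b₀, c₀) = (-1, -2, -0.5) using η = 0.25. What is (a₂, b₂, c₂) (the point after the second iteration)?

(-1, -4.5, -0.5)

∇φ = (8a, 10b, 8c)
(a₁, b₁, c₁) = (-1, -2, -0.5) − 0.25·(-8, -20, -4) = (1, 3, 0.5)
(a₂, b₂, c₂) = (1, 3, 0.5) − 0.25·(8, 30, 4) = (-1, -4.5, -0.5)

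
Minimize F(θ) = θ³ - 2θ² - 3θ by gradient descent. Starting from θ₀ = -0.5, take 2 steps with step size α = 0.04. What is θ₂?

F′(θ) = 3θ² - 4θ - 3
θ₁ = -0.5 − 0.04·(-0.25) = -0.49
θ₂ = -0.49 − 0.04·(-0.3197) = -0.477212

-0.477212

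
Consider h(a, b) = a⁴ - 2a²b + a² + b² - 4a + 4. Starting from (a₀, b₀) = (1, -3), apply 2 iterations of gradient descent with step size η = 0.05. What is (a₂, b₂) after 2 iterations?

∇h = (4a³ - 4ab + 2a - 4, -2a² + 2b)
(a₁, b₁) = (1, -3) − 0.05·(14, -8) = (0.3, -2.6)
(a₂, b₂) = (0.3, -2.6) − 0.05·(-0.172, -5.38) = (0.3086, -2.331)

(0.3086, -2.331)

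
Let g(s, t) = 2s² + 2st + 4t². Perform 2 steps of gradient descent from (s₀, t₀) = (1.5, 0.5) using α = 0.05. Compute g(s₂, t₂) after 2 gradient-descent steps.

∇g = (4s + 2t, 2s + 8t)
Step 1: at (1.5, 0.5), ∇g = (7, 7) → (1.5, 0.5) − 0.05·(7, 7) = (1.15, 0.15)
Step 2: at (1.15, 0.15), ∇g = (4.9, 3.5) → (1.15, 0.15) − 0.05·(4.9, 3.5) = (0.905, -0.025)
g(0.905, -0.025) = 1.5953

1.5953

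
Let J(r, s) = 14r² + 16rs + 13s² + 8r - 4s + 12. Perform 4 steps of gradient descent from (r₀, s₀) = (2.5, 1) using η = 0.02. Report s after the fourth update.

∇J = (28r + 16s + 8, 16r + 26s - 4)
(r₁, s₁) = (2.5, 1) − 0.02·(94, 62) = (0.62, -0.24)
(r₂, s₂) = (0.62, -0.24) − 0.02·(21.52, -0.32) = (0.1896, -0.2336)
(r₃, s₃) = (0.1896, -0.2336) − 0.02·(9.5712, -7.04) = (-0.001824, -0.0928)
(r₄, s₄) = (-0.001824, -0.0928) − 0.02·(6.464128, -6.441984) = (-0.13110656, 0.03603968)
s = 0.03603968

0.03603968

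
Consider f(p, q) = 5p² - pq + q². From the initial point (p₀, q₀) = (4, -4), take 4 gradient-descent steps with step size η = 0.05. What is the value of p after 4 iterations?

-0.023575

∇f = (10p - q, -p + 2q)
(p₁, q₁) = (4, -4) − 0.05·(44, -12) = (1.8, -3.4)
(p₂, q₂) = (1.8, -3.4) − 0.05·(21.4, -8.6) = (0.73, -2.97)
(p₃, q₃) = (0.73, -2.97) − 0.05·(10.27, -6.67) = (0.2165, -2.6365)
(p₄, q₄) = (0.2165, -2.6365) − 0.05·(4.8015, -5.4895) = (-0.023575, -2.362025)
p = -0.023575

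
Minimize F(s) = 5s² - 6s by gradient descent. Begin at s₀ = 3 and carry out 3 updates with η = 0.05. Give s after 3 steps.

0.9

F′(s) = 10s - 6
s₁ = 3 − 0.05·24 = 1.8
s₂ = 1.8 − 0.05·12 = 1.2
s₃ = 1.2 − 0.05·6 = 0.9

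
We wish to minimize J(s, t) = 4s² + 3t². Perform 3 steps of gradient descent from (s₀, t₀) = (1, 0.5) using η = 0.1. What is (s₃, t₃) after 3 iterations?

∇J = (8s, 6t)
Step 1: at (1, 0.5), ∇J = (8, 3) → (1, 0.5) − 0.1·(8, 3) = (0.2, 0.2)
Step 2: at (0.2, 0.2), ∇J = (1.6, 1.2) → (0.2, 0.2) − 0.1·(1.6, 1.2) = (0.04, 0.08)
Step 3: at (0.04, 0.08), ∇J = (0.32, 0.48) → (0.04, 0.08) − 0.1·(0.32, 0.48) = (0.008, 0.032)

(0.008, 0.032)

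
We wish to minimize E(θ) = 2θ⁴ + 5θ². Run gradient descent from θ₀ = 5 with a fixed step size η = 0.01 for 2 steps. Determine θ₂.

E′(θ) = 8θ³ + 10θ
θ₁ = 5 − 0.01·1050 = -5.5
θ₂ = -5.5 − 0.01·(-1386) = 8.36

8.36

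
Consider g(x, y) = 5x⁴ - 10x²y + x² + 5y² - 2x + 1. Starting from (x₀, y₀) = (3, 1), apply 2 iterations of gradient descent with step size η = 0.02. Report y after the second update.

11.00448

∇g = (20x³ - 20xy + 2x - 2, -10x² + 10y)
Step 1: at (3, 1), ∇g = (484, -80) → (3, 1) − 0.02·(484, -80) = (-6.68, 2.6)
Step 2: at (-6.68, 2.6), ∇g = (-5629.55264, -420.224) → (-6.68, 2.6) − 0.02·(-5629.55264, -420.224) = (105.9110528, 11.00448)
y = 11.00448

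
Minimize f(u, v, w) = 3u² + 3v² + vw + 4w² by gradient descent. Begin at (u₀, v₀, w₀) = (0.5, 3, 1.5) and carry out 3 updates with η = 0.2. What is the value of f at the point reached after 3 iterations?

2.738352

∇f = (6u, 6v + w, v + 8w)
(u₁, v₁, w₁) = (0.5, 3, 1.5) − 0.2·(3, 19.5, 15) = (-0.1, -0.9, -1.5)
(u₂, v₂, w₂) = (-0.1, -0.9, -1.5) − 0.2·(-0.6, -6.9, -12.9) = (0.02, 0.48, 1.08)
(u₃, v₃, w₃) = (0.02, 0.48, 1.08) − 0.2·(0.12, 3.96, 9.12) = (-0.004, -0.312, -0.744)
f(-0.004, -0.312, -0.744) = 2.738352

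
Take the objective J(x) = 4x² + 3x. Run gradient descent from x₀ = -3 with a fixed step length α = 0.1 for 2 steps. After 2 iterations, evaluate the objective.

J′(x) = 8x + 3
Step 1: J′(-3) = -21; x₁ = -3 − 0.1·(-21) = -0.9
Step 2: J′(-0.9) = -4.2; x₂ = -0.9 − 0.1·(-4.2) = -0.48
J(-0.48) = -0.5184

-0.5184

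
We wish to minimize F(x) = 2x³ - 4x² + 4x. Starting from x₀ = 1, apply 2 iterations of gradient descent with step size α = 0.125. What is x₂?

0.578125

F′(x) = 6x² - 8x + 4
x₁ = 1 − 0.125·2 = 0.75
x₂ = 0.75 − 0.125·1.375 = 0.578125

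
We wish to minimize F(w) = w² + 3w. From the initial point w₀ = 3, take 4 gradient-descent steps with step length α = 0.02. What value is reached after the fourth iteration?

F′(w) = 2w + 3
Step 1: F′(3) = 9; w₁ = 3 − 0.02·9 = 2.82
Step 2: F′(2.82) = 8.64; w₂ = 2.82 − 0.02·8.64 = 2.6472
Step 3: F′(2.6472) = 8.2944; w₃ = 2.6472 − 0.02·8.2944 = 2.481312
Step 4: F′(2.481312) = 7.962624; w₄ = 2.481312 − 0.02·7.962624 = 2.32205952

2.32205952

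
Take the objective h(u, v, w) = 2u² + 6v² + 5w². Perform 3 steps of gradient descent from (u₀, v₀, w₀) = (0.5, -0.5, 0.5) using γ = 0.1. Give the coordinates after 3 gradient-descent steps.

(0.108, 0.004, 0)

∇h = (4u, 12v, 10w)
Step 1: at (0.5, -0.5, 0.5), ∇h = (2, -6, 5) → (0.5, -0.5, 0.5) − 0.1·(2, -6, 5) = (0.3, 0.1, 0)
Step 2: at (0.3, 0.1, 0), ∇h = (1.2, 1.2, 0) → (0.3, 0.1, 0) − 0.1·(1.2, 1.2, 0) = (0.18, -0.02, 0)
Step 3: at (0.18, -0.02, 0), ∇h = (0.72, -0.24, 0) → (0.18, -0.02, 0) − 0.1·(0.72, -0.24, 0) = (0.108, 0.004, 0)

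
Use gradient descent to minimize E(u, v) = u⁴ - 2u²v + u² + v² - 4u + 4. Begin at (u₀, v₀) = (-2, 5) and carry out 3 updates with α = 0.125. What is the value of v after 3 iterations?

4.1875

∇E = (4u³ - 4uv + 2u - 4, -2u² + 2v)
Step 1: at (-2, 5), ∇E = (0, 2) → (-2, 5) − 0.125·(0, 2) = (-2, 4.75)
Step 2: at (-2, 4.75), ∇E = (-2, 1.5) → (-2, 4.75) − 0.125·(-2, 1.5) = (-1.75, 4.5625)
Step 3: at (-1.75, 4.5625), ∇E = (3, 3) → (-1.75, 4.5625) − 0.125·(3, 3) = (-2.125, 4.1875)
v = 4.1875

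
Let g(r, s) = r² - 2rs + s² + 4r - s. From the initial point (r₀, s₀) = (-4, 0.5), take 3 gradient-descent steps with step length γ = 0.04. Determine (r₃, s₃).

∇g = (2r - 2s + 4, -2r + 2s - 1)
Step 1: at (-4, 0.5), ∇g = (-5, 8) → (-4, 0.5) − 0.04·(-5, 8) = (-3.8, 0.18)
Step 2: at (-3.8, 0.18), ∇g = (-3.96, 6.96) → (-3.8, 0.18) − 0.04·(-3.96, 6.96) = (-3.6416, -0.0984)
Step 3: at (-3.6416, -0.0984), ∇g = (-3.0864, 6.0864) → (-3.6416, -0.0984) − 0.04·(-3.0864, 6.0864) = (-3.518144, -0.341856)

(-3.518144, -0.341856)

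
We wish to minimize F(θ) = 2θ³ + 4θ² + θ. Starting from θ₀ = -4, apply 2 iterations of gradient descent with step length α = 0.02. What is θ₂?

-7.8428

F′(θ) = 6θ² + 8θ + 1
θ₁ = -4 − 0.02·65 = -5.3
θ₂ = -5.3 − 0.02·127.14 = -7.8428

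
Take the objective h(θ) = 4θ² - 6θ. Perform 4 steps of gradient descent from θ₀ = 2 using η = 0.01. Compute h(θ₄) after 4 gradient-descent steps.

h′(θ) = 8θ - 6
θ₁ = 2 − 0.01·10 = 1.9
θ₂ = 1.9 − 0.01·9.2 = 1.808
θ₃ = 1.808 − 0.01·8.464 = 1.72336
θ₄ = 1.72336 − 0.01·7.78688 = 1.6454912
h(1.6454912) = 0.95761795710976

0.95761795710976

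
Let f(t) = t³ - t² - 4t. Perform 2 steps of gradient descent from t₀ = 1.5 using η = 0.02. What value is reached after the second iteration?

f′(t) = 3t² - 2t - 4
t₁ = 1.5 − 0.02·(-0.25) = 1.505
t₂ = 1.505 − 0.02·(-0.214925) = 1.5092985

1.5092985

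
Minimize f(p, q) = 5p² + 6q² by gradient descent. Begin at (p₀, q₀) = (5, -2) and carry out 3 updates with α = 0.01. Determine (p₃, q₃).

(3.645, -1.362944)

∇f = (10p, 12q)
Step 1: at (5, -2), ∇f = (50, -24) → (5, -2) − 0.01·(50, -24) = (4.5, -1.76)
Step 2: at (4.5, -1.76), ∇f = (45, -21.12) → (4.5, -1.76) − 0.01·(45, -21.12) = (4.05, -1.5488)
Step 3: at (4.05, -1.5488), ∇f = (40.5, -18.5856) → (4.05, -1.5488) − 0.01·(40.5, -18.5856) = (3.645, -1.362944)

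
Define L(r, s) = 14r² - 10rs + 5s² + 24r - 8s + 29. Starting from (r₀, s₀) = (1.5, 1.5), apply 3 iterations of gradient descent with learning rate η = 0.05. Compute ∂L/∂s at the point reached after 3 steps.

∇L = (28r - 10s + 24, -10r + 10s - 8)
(r₁, s₁) = (1.5, 1.5) − 0.05·(51, -8) = (-1.05, 1.9)
(r₂, s₂) = (-1.05, 1.9) − 0.05·(-24.4, 21.5) = (0.17, 0.825)
(r₃, s₃) = (0.17, 0.825) − 0.05·(20.51, -1.45) = (-0.8555, 0.8975)
∂L/∂s at (-0.8555, 0.8975) = 9.53

9.53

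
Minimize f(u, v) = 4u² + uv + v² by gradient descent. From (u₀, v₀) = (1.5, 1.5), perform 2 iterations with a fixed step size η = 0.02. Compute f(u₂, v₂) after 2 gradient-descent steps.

∇f = (8u + v, u + 2v)
Step 1: at (1.5, 1.5), ∇f = (13.5, 4.5) → (1.5, 1.5) − 0.02·(13.5, 4.5) = (1.23, 1.41)
Step 2: at (1.23, 1.41), ∇f = (11.25, 4.05) → (1.23, 1.41) − 0.02·(11.25, 4.05) = (1.005, 1.329)
f(1.005, 1.329) = 7.141986

7.141986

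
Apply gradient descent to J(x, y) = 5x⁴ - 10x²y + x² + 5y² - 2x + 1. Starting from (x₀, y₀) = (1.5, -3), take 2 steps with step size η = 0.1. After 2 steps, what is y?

205.9225

∇J = (20x³ - 20xy + 2x - 2, -10x² + 10y)
Step 1: at (1.5, -3), ∇J = (158.5, -52.5) → (1.5, -3) − 0.1·(158.5, -52.5) = (-14.35, 2.25)
Step 2: at (-14.35, 2.25), ∇J = (-58484.7075, -2036.725) → (-14.35, 2.25) − 0.1·(-58484.7075, -2036.725) = (5834.12075, 205.9225)
y = 205.9225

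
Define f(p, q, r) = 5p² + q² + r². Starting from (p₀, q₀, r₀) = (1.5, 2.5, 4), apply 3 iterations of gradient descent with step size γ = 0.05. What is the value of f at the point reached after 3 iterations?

∇f = (10p, 2q, 2r)
(p₁, q₁, r₁) = (1.5, 2.5, 4) − 0.05·(15, 5, 8) = (0.75, 2.25, 3.6)
(p₂, q₂, r₂) = (0.75, 2.25, 3.6) − 0.05·(7.5, 4.5, 7.2) = (0.375, 2.025, 3.24)
(p₃, q₃, r₃) = (0.375, 2.025, 3.24) − 0.05·(3.75, 4.05, 6.48) = (0.1875, 1.8225, 2.916)
f(0.1875, 1.8225, 2.916) = 12.0003435

12.0003435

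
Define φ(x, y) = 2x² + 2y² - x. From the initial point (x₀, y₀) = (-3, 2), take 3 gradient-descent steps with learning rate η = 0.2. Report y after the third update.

0.016

∇φ = (4x - 1, 4y)
(x₁, y₁) = (-3, 2) − 0.2·(-13, 8) = (-0.4, 0.4)
(x₂, y₂) = (-0.4, 0.4) − 0.2·(-2.6, 1.6) = (0.12, 0.08)
(x₃, y₃) = (0.12, 0.08) − 0.2·(-0.52, 0.32) = (0.224, 0.016)
y = 0.016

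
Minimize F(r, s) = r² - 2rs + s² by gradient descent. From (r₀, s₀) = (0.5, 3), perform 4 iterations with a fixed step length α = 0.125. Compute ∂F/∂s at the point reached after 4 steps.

∇F = (2r - 2s, -2r + 2s)
(r₁, s₁) = (0.5, 3) − 0.125·(-5, 5) = (1.125, 2.375)
(r₂, s₂) = (1.125, 2.375) − 0.125·(-2.5, 2.5) = (1.4375, 2.0625)
(r₃, s₃) = (1.4375, 2.0625) − 0.125·(-1.25, 1.25) = (1.59375, 1.90625)
(r₄, s₄) = (1.59375, 1.90625) − 0.125·(-0.625, 0.625) = (1.671875, 1.828125)
∂F/∂s at (1.671875, 1.828125) = 0.3125

0.3125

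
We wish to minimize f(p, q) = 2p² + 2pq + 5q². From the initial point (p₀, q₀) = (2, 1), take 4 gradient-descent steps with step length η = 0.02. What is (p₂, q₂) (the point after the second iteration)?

∇f = (4p + 2q, 2p + 10q)
(p₁, q₁) = (2, 1) − 0.02·(10, 14) = (1.8, 0.72)
(p₂, q₂) = (1.8, 0.72) − 0.02·(8.64, 10.8) = (1.6272, 0.504)

(1.6272, 0.504)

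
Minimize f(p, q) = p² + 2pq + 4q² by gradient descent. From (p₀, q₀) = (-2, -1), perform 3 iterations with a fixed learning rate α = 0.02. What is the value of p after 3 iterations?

-1.680896

∇f = (2p + 2q, 2p + 8q)
(p₁, q₁) = (-2, -1) − 0.02·(-6, -12) = (-1.88, -0.76)
(p₂, q₂) = (-1.88, -0.76) − 0.02·(-5.28, -9.84) = (-1.7744, -0.5632)
(p₃, q₃) = (-1.7744, -0.5632) − 0.02·(-4.6752, -8.0544) = (-1.680896, -0.402112)
p = -1.680896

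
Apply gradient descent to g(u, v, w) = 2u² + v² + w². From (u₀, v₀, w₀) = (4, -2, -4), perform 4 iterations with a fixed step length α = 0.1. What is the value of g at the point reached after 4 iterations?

3.89292032

∇g = (4u, 2v, 2w)
(u₁, v₁, w₁) = (4, -2, -4) − 0.1·(16, -4, -8) = (2.4, -1.6, -3.2)
(u₂, v₂, w₂) = (2.4, -1.6, -3.2) − 0.1·(9.6, -3.2, -6.4) = (1.44, -1.28, -2.56)
(u₃, v₃, w₃) = (1.44, -1.28, -2.56) − 0.1·(5.76, -2.56, -5.12) = (0.864, -1.024, -2.048)
(u₄, v₄, w₄) = (0.864, -1.024, -2.048) − 0.1·(3.456, -2.048, -4.096) = (0.5184, -0.8192, -1.6384)
g(0.5184, -0.8192, -1.6384) = 3.89292032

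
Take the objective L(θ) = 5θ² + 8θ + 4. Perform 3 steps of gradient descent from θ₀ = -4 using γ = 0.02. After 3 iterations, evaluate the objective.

L′(θ) = 10θ + 8
θ₁ = -4 − 0.02·(-32) = -3.36
θ₂ = -3.36 − 0.02·(-25.6) = -2.848
θ₃ = -2.848 − 0.02·(-20.48) = -2.4384
L(-2.4384) = 14.2217728

14.2217728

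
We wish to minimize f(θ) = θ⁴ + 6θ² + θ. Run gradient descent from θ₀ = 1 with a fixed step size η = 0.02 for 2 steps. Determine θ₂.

0.45860032

f′(θ) = 4θ³ + 12θ + 1
θ₁ = 1 − 0.02·17 = 0.66
θ₂ = 0.66 − 0.02·10.069984 = 0.45860032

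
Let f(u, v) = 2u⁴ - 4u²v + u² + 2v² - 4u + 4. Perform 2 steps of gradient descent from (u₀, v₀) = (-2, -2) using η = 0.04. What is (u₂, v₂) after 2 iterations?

∇f = (8u³ - 8uv + 2u - 4, -4u² + 4v)
(u₁, v₁) = (-2, -2) − 0.04·(-104, -24) = (2.16, -1.04)
(u₂, v₂) = (2.16, -1.04) − 0.04·(98.912768, -22.8224) = (-1.79651072, -0.127104)

(-1.79651072, -0.127104)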